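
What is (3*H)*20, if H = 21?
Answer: 1260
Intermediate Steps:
(3*H)*20 = (3*21)*20 = 63*20 = 1260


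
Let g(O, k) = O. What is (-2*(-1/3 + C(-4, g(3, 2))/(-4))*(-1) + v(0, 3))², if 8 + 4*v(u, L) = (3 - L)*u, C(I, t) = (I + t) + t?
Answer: 121/9 ≈ 13.444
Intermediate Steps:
C(I, t) = I + 2*t
v(u, L) = -2 + u*(3 - L)/4 (v(u, L) = -2 + ((3 - L)*u)/4 = -2 + (u*(3 - L))/4 = -2 + u*(3 - L)/4)
(-2*(-1/3 + C(-4, g(3, 2))/(-4))*(-1) + v(0, 3))² = (-2*(-1/3 + (-4 + 2*3)/(-4))*(-1) + (-2 + (¾)*0 - ¼*3*0))² = (-2*(-1*⅓ + (-4 + 6)*(-¼))*(-1) + (-2 + 0 + 0))² = (-2*(-⅓ + 2*(-¼))*(-1) - 2)² = (-2*(-⅓ - ½)*(-1) - 2)² = (-2*(-⅚)*(-1) - 2)² = ((5/3)*(-1) - 2)² = (-5/3 - 2)² = (-11/3)² = 121/9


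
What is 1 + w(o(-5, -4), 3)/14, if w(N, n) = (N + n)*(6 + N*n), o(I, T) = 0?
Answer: 16/7 ≈ 2.2857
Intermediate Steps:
w(N, n) = (6 + N*n)*(N + n)
1 + w(o(-5, -4), 3)/14 = 1 + (6*0 + 6*3 + 0*3² + 3*0²)/14 = 1 + (0 + 18 + 0*9 + 3*0)*(1/14) = 1 + (0 + 18 + 0 + 0)*(1/14) = 1 + 18*(1/14) = 1 + 9/7 = 16/7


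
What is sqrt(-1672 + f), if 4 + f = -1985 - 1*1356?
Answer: I*sqrt(5017) ≈ 70.831*I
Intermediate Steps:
f = -3345 (f = -4 + (-1985 - 1*1356) = -4 + (-1985 - 1356) = -4 - 3341 = -3345)
sqrt(-1672 + f) = sqrt(-1672 - 3345) = sqrt(-5017) = I*sqrt(5017)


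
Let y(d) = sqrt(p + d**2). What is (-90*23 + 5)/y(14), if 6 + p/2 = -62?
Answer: -413*sqrt(15)/6 ≈ -266.59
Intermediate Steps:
p = -136 (p = -12 + 2*(-62) = -12 - 124 = -136)
y(d) = sqrt(-136 + d**2)
(-90*23 + 5)/y(14) = (-90*23 + 5)/(sqrt(-136 + 14**2)) = (-2070 + 5)/(sqrt(-136 + 196)) = -2065*sqrt(15)/30 = -413*sqrt(15)/6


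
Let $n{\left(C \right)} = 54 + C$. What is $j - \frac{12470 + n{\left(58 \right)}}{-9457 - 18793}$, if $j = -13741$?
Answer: $- \frac{194085334}{14125} \approx -13741.0$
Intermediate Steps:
$j - \frac{12470 + n{\left(58 \right)}}{-9457 - 18793} = -13741 - \frac{12470 + \left(54 + 58\right)}{-9457 - 18793} = -13741 - \frac{12470 + 112}{-28250} = -13741 - 12582 \left(- \frac{1}{28250}\right) = -13741 - - \frac{6291}{14125} = -13741 + \frac{6291}{14125} = - \frac{194085334}{14125}$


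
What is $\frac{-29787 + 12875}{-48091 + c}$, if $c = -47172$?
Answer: $\frac{2416}{13609} \approx 0.17753$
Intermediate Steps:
$\frac{-29787 + 12875}{-48091 + c} = \frac{-29787 + 12875}{-48091 - 47172} = - \frac{16912}{-95263} = \left(-16912\right) \left(- \frac{1}{95263}\right) = \frac{2416}{13609}$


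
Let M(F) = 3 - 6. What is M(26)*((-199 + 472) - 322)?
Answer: 147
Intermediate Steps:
M(F) = -3
M(26)*((-199 + 472) - 322) = -3*((-199 + 472) - 322) = -3*(273 - 322) = -3*(-49) = 147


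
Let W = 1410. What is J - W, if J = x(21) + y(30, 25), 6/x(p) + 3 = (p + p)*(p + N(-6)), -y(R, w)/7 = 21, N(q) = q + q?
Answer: -194623/125 ≈ -1557.0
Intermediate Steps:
N(q) = 2*q
y(R, w) = -147 (y(R, w) = -7*21 = -147)
x(p) = 6/(-3 + 2*p*(-12 + p)) (x(p) = 6/(-3 + (p + p)*(p + 2*(-6))) = 6/(-3 + (2*p)*(p - 12)) = 6/(-3 + (2*p)*(-12 + p)) = 6/(-3 + 2*p*(-12 + p)))
J = -18373/125 (J = 6/(-3 - 24*21 + 2*21²) - 147 = 6/(-3 - 504 + 2*441) - 147 = 6/(-3 - 504 + 882) - 147 = 6/375 - 147 = 6*(1/375) - 147 = 2/125 - 147 = -18373/125 ≈ -146.98)
J - W = -18373/125 - 1*1410 = -18373/125 - 1410 = -194623/125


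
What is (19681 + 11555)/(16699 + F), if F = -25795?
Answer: -2603/758 ≈ -3.4340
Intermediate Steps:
(19681 + 11555)/(16699 + F) = (19681 + 11555)/(16699 - 25795) = 31236/(-9096) = 31236*(-1/9096) = -2603/758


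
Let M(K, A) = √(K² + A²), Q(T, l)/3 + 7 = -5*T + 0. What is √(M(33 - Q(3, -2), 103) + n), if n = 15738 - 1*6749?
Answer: √(8989 + √20410) ≈ 95.561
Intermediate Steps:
Q(T, l) = -21 - 15*T (Q(T, l) = -21 + 3*(-5*T + 0) = -21 + 3*(-5*T) = -21 - 15*T)
M(K, A) = √(A² + K²)
n = 8989 (n = 15738 - 6749 = 8989)
√(M(33 - Q(3, -2), 103) + n) = √(√(103² + (33 - (-21 - 15*3))²) + 8989) = √(√(10609 + (33 - (-21 - 45))²) + 8989) = √(√(10609 + (33 - 1*(-66))²) + 8989) = √(√(10609 + (33 + 66)²) + 8989) = √(√(10609 + 99²) + 8989) = √(√(10609 + 9801) + 8989) = √(√20410 + 8989) = √(8989 + √20410)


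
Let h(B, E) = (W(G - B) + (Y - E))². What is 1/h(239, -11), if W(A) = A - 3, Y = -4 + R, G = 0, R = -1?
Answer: 1/55696 ≈ 1.7955e-5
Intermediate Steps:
Y = -5 (Y = -4 - 1 = -5)
W(A) = -3 + A
h(B, E) = (-8 - B - E)² (h(B, E) = ((-3 + (0 - B)) + (-5 - E))² = ((-3 - B) + (-5 - E))² = (-8 - B - E)²)
1/h(239, -11) = 1/((8 + 239 - 11)²) = 1/(236²) = 1/55696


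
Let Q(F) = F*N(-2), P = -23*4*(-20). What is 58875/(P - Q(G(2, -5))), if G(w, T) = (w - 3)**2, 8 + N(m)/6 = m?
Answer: 2355/76 ≈ 30.987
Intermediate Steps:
N(m) = -48 + 6*m
G(w, T) = (-3 + w)**2
P = 1840 (P = -92*(-20) = 1840)
Q(F) = -60*F (Q(F) = F*(-48 + 6*(-2)) = F*(-48 - 12) = F*(-60) = -60*F)
58875/(P - Q(G(2, -5))) = 58875/(1840 - (-60)*(-3 + 2)**2) = 58875/(1840 - (-60)*(-1)**2) = 58875/(1840 - (-60)) = 58875/(1840 - 1*(-60)) = 58875/(1840 + 60) = 58875/1900 = 58875*(1/1900) = 2355/76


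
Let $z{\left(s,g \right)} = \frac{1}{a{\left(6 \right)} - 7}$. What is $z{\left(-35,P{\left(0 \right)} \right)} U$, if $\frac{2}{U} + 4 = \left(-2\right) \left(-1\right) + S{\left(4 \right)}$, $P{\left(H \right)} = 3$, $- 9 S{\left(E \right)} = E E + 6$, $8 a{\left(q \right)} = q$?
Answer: $\frac{9}{125} \approx 0.072$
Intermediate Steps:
$a{\left(q \right)} = \frac{q}{8}$
$S{\left(E \right)} = - \frac{2}{3} - \frac{E^{2}}{9}$ ($S{\left(E \right)} = - \frac{E E + 6}{9} = - \frac{E^{2} + 6}{9} = - \frac{6 + E^{2}}{9} = - \frac{2}{3} - \frac{E^{2}}{9}$)
$z{\left(s,g \right)} = - \frac{4}{25}$ ($z{\left(s,g \right)} = \frac{1}{\frac{1}{8} \cdot 6 - 7} = \frac{1}{\frac{3}{4} - 7} = \frac{1}{- \frac{25}{4}} = - \frac{4}{25}$)
$U = - \frac{9}{20}$ ($U = \frac{2}{-4 - \left(- \frac{4}{3} + \frac{16}{9}\right)} = \frac{2}{-4 + \left(2 - \frac{22}{9}\right)} = \frac{2}{-4 - \frac{4}{9}} = \frac{2}{- \frac{40}{9}} = 2 \left(- \frac{9}{40}\right) = - \frac{9}{20} \approx -0.45$)
$z{\left(-35,P{\left(0 \right)} \right)} U = \left(- \frac{4}{25}\right) \left(- \frac{9}{20}\right) = \frac{9}{125}$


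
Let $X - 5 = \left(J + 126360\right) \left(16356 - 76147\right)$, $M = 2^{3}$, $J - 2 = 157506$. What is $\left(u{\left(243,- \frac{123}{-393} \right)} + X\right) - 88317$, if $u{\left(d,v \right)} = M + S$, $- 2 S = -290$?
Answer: $-16972839747$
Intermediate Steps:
$S = 145$ ($S = \left(- \frac{1}{2}\right) \left(-290\right) = 145$)
$J = 157508$ ($J = 2 + 157506 = 157508$)
$M = 8$
$u{\left(d,v \right)} = 153$ ($u{\left(d,v \right)} = 8 + 145 = 153$)
$X = -16972751583$ ($X = 5 + \left(157508 + 126360\right) \left(16356 - 76147\right) = 5 + 283868 \left(-59791\right) = 5 - 16972751588 = -16972751583$)
$\left(u{\left(243,- \frac{123}{-393} \right)} + X\right) - 88317 = \left(153 - 16972751583\right) - 88317 = -16972751430 - 88317 = -16972839747$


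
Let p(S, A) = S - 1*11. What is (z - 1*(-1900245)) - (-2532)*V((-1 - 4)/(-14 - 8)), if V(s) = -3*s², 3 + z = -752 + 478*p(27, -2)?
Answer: 230716223/121 ≈ 1.9067e+6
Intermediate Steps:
p(S, A) = -11 + S (p(S, A) = S - 11 = -11 + S)
z = 6893 (z = -3 + (-752 + 478*(-11 + 27)) = -3 + (-752 + 478*16) = -3 + (-752 + 7648) = -3 + 6896 = 6893)
(z - 1*(-1900245)) - (-2532)*V((-1 - 4)/(-14 - 8)) = (6893 - 1*(-1900245)) - (-2532)*(-3*(-1 - 4)²/(-14 - 8)²) = (6893 + 1900245) - (-2532)*(-3*(-5/(-22))²) = 1907138 - (-2532)*(-3*(-5*(-1/22))²) = 1907138 - (-2532)*(-3*(5/22)²) = 1907138 - (-2532)*(-3*25/484) = 1907138 - (-2532)*(-75)/484 = 1907138 - 1*47475/121 = 1907138 - 47475/121 = 230716223/121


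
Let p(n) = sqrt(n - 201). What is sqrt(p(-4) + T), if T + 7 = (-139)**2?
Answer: sqrt(19314 + I*sqrt(205)) ≈ 138.97 + 0.0515*I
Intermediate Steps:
p(n) = sqrt(-201 + n)
T = 19314 (T = -7 + (-139)**2 = -7 + 19321 = 19314)
sqrt(p(-4) + T) = sqrt(sqrt(-201 - 4) + 19314) = sqrt(sqrt(-205) + 19314) = sqrt(I*sqrt(205) + 19314) = sqrt(19314 + I*sqrt(205))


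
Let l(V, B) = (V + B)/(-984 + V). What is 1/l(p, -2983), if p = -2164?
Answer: 3148/5147 ≈ 0.61162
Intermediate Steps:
l(V, B) = (B + V)/(-984 + V)
1/l(p, -2983) = 1/((-2983 - 2164)/(-984 - 2164)) = 1/(-5147/(-3148)) = 1/(-1/3148*(-5147)) = 1/(5147/3148) = 3148/5147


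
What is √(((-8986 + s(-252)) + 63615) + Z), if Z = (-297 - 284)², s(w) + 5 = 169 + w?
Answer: √392102 ≈ 626.18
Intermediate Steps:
s(w) = 164 + w (s(w) = -5 + (169 + w) = 164 + w)
Z = 337561 (Z = (-581)² = 337561)
√(((-8986 + s(-252)) + 63615) + Z) = √(((-8986 + (164 - 252)) + 63615) + 337561) = √(((-8986 - 88) + 63615) + 337561) = √((-9074 + 63615) + 337561) = √(54541 + 337561) = √392102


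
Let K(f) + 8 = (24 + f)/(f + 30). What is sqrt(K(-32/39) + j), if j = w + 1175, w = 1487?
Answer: 3*sqrt(95502098)/569 ≈ 51.525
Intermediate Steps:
j = 2662 (j = 1487 + 1175 = 2662)
K(f) = -8 + (24 + f)/(30 + f) (K(f) = -8 + (24 + f)/(f + 30) = -8 + (24 + f)/(30 + f))
sqrt(K(-32/39) + j) = sqrt((-216 - (-224)/39)/(30 - 32/39) + 2662) = sqrt((-216 - (-224)/39)/(30 - 32*1/39) + 2662) = sqrt((-216 - 7*(-32/39))/(30 - 32/39) + 2662) = sqrt((-216 + 224/39)/(1138/39) + 2662) = sqrt((39/1138)*(-8200/39) + 2662) = sqrt(-4100/569 + 2662) = sqrt(1510578/569) = 3*sqrt(95502098)/569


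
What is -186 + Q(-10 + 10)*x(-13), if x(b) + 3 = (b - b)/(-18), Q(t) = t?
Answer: -186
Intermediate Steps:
x(b) = -3 (x(b) = -3 + (b - b)/(-18) = -3 + 0*(-1/18) = -3 + 0 = -3)
-186 + Q(-10 + 10)*x(-13) = -186 + (-10 + 10)*(-3) = -186 + 0*(-3) = -186 + 0 = -186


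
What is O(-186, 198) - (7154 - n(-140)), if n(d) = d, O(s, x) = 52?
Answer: -7242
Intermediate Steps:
O(-186, 198) - (7154 - n(-140)) = 52 - (7154 - 1*(-140)) = 52 - (7154 + 140) = 52 - 1*7294 = 52 - 7294 = -7242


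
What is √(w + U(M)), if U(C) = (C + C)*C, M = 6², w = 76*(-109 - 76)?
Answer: 2*I*√2867 ≈ 107.09*I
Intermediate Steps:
w = -14060 (w = 76*(-185) = -14060)
M = 36
U(C) = 2*C² (U(C) = (2*C)*C = 2*C²)
√(w + U(M)) = √(-14060 + 2*36²) = √(-14060 + 2*1296) = √(-14060 + 2592) = √(-11468) = 2*I*√2867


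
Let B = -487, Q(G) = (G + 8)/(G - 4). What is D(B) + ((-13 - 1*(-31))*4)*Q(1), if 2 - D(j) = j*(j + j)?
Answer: -474552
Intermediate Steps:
Q(G) = (8 + G)/(-4 + G)
D(j) = 2 - 2*j**2 (D(j) = 2 - j*(j + j) = 2 - j*2*j = 2 - 2*j**2)
D(B) + ((-13 - 1*(-31))*4)*Q(1) = (2 - 2*(-487)**2) + ((-13 - 1*(-31))*4)*((8 + 1)/(-4 + 1)) = (2 - 2*237169) + ((-13 + 31)*4)*(9/(-3)) = (2 - 474338) + (18*4)*(-1/3*9) = -474336 + 72*(-3) = -474336 - 216 = -474552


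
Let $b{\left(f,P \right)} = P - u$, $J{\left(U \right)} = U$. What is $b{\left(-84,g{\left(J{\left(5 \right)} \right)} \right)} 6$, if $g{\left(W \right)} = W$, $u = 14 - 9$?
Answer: $0$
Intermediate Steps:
$u = 5$
$b{\left(f,P \right)} = -5 + P$ ($b{\left(f,P \right)} = P - 5 = -5 + P$)
$b{\left(-84,g{\left(J{\left(5 \right)} \right)} \right)} 6 = \left(-5 + 5\right) 6 = 0 \cdot 6 = 0$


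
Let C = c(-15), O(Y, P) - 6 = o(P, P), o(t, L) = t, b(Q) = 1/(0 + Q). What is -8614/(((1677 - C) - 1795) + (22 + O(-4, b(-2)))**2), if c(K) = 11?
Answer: -34456/2509 ≈ -13.733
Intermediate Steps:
b(Q) = 1/Q
O(Y, P) = 6 + P
C = 11
-8614/(((1677 - C) - 1795) + (22 + O(-4, b(-2)))**2) = -8614/(((1677 - 1*11) - 1795) + (22 + (6 + 1/(-2)))**2) = -8614/(((1677 - 11) - 1795) + (22 + (6 - 1/2))**2) = -8614/((1666 - 1795) + (22 + 11/2)**2) = -8614/(-129 + (55/2)**2) = -8614/(-129 + 3025/4) = -8614/2509/4 = -8614*4/2509 = -34456/2509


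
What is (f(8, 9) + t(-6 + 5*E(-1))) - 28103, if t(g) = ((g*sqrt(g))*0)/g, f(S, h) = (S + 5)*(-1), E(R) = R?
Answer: -28116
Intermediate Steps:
f(S, h) = -5 - S (f(S, h) = (5 + S)*(-1) = -5 - S)
t(g) = 0 (t(g) = (g**(3/2)*0)/g = 0/g = 0)
(f(8, 9) + t(-6 + 5*E(-1))) - 28103 = ((-5 - 1*8) + 0) - 28103 = ((-5 - 8) + 0) - 28103 = (-13 + 0) - 28103 = -13 - 28103 = -28116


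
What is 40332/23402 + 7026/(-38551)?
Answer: 695208240/451085251 ≈ 1.5412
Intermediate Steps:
40332/23402 + 7026/(-38551) = 40332*(1/23402) + 7026*(-1/38551) = 20166/11701 - 7026/38551 = 695208240/451085251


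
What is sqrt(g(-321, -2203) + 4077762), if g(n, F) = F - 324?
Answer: sqrt(4075235) ≈ 2018.7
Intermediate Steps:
g(n, F) = -324 + F
sqrt(g(-321, -2203) + 4077762) = sqrt((-324 - 2203) + 4077762) = sqrt(-2527 + 4077762) = sqrt(4075235)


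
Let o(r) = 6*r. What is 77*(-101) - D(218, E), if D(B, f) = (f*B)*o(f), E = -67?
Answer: -5879389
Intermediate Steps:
D(B, f) = 6*B*f² (D(B, f) = (f*B)*(6*f) = (B*f)*(6*f) = 6*B*f²)
77*(-101) - D(218, E) = 77*(-101) - 6*218*(-67)² = -7777 - 6*218*4489 = -7777 - 1*5871612 = -7777 - 5871612 = -5879389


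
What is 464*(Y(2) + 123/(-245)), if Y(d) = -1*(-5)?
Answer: 511328/245 ≈ 2087.1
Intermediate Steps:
Y(d) = 5
464*(Y(2) + 123/(-245)) = 464*(5 + 123/(-245)) = 464*(5 + 123*(-1/245)) = 464*(5 - 123/245) = 464*(1102/245) = 511328/245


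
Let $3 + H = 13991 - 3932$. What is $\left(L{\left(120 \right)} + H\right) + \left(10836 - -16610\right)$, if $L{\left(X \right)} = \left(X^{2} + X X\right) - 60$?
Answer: $66242$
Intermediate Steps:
$L{\left(X \right)} = -60 + 2 X^{2}$ ($L{\left(X \right)} = \left(X^{2} + X^{2}\right) - 60 = 2 X^{2} - 60 = -60 + 2 X^{2}$)
$H = 10056$ ($H = -3 + \left(13991 - 3932\right) = -3 + 10059 = 10056$)
$\left(L{\left(120 \right)} + H\right) + \left(10836 - -16610\right) = \left(\left(-60 + 2 \cdot 120^{2}\right) + 10056\right) + \left(10836 - -16610\right) = \left(\left(-60 + 2 \cdot 14400\right) + 10056\right) + \left(10836 + 16610\right) = \left(\left(-60 + 28800\right) + 10056\right) + 27446 = \left(28740 + 10056\right) + 27446 = 38796 + 27446 = 66242$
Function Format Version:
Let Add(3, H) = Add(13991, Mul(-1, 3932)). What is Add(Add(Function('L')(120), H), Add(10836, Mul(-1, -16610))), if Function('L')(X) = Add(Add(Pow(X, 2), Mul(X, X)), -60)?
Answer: 66242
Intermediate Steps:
Function('L')(X) = Add(-60, Mul(2, Pow(X, 2))) (Function('L')(X) = Add(Add(Pow(X, 2), Pow(X, 2)), -60) = Add(Mul(2, Pow(X, 2)), -60) = Add(-60, Mul(2, Pow(X, 2))))
H = 10056 (H = Add(-3, Add(13991, Mul(-1, 3932))) = Add(-3, Add(13991, -3932)) = Add(-3, 10059) = 10056)
Add(Add(Function('L')(120), H), Add(10836, Mul(-1, -16610))) = Add(Add(Add(-60, Mul(2, Pow(120, 2))), 10056), Add(10836, Mul(-1, -16610))) = Add(Add(Add(-60, Mul(2, 14400)), 10056), Add(10836, 16610)) = Add(Add(Add(-60, 28800), 10056), 27446) = Add(Add(28740, 10056), 27446) = Add(38796, 27446) = 66242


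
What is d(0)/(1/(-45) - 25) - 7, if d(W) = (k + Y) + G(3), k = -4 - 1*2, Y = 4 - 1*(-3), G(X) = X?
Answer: -4031/563 ≈ -7.1599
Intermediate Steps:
Y = 7 (Y = 4 + 3 = 7)
k = -6 (k = -4 - 2 = -6)
d(W) = 4 (d(W) = (-6 + 7) + 3 = 1 + 3 = 4)
d(0)/(1/(-45) - 25) - 7 = 4/(1/(-45) - 25) - 7 = 4/(-1/45 - 25) - 7 = 4/(-1126/45) - 7 = 4*(-45/1126) - 7 = -90/563 - 7 = -4031/563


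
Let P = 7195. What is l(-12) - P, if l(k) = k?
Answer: -7207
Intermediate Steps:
l(-12) - P = -12 - 1*7195 = -12 - 7195 = -7207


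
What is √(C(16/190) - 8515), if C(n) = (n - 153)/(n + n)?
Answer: I*√150767/4 ≈ 97.072*I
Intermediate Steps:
C(n) = (-153 + n)/(2*n) (C(n) = (-153 + n)/((2*n)) = (-153 + n)*(1/(2*n)) = (-153 + n)/(2*n))
√(C(16/190) - 8515) = √((-153 + 16/190)/(2*((16/190))) - 8515) = √((-153 + 16*(1/190))/(2*((16*(1/190)))) - 8515) = √((-153 + 8/95)/(2*(8/95)) - 8515) = √((½)*(95/8)*(-14527/95) - 8515) = √(-14527/16 - 8515) = √(-150767/16) = I*√150767/4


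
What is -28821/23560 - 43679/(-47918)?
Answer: -9262301/29709160 ≈ -0.31177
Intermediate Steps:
-28821/23560 - 43679/(-47918) = -28821*1/23560 - 43679*(-1/47918) = -28821/23560 + 43679/47918 = -9262301/29709160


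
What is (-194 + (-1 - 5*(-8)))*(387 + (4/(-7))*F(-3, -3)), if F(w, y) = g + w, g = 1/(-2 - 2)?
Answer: -421910/7 ≈ -60273.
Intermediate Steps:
g = -¼ (g = 1/(-4) = -¼ ≈ -0.25000)
F(w, y) = -¼ + w
(-194 + (-1 - 5*(-8)))*(387 + (4/(-7))*F(-3, -3)) = (-194 + (-1 - 5*(-8)))*(387 + (4/(-7))*(-¼ - 3)) = (-194 + (-1 + 40))*(387 + (4*(-⅐))*(-13/4)) = (-194 + 39)*(387 - 4/7*(-13/4)) = -155*(387 + 13/7) = -155*2722/7 = -421910/7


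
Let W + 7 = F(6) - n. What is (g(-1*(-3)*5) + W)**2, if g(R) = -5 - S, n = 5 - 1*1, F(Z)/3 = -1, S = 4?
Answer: 529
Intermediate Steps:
F(Z) = -3 (F(Z) = 3*(-1) = -3)
n = 4 (n = 5 - 1 = 4)
W = -14 (W = -7 + (-3 - 1*4) = -7 + (-3 - 4) = -7 - 7 = -14)
g(R) = -9 (g(R) = -5 - 1*4 = -5 - 4 = -9)
(g(-1*(-3)*5) + W)**2 = (-9 - 14)**2 = (-23)**2 = 529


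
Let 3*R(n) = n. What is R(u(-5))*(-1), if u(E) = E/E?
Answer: -1/3 ≈ -0.33333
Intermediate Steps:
u(E) = 1
R(n) = n/3
R(u(-5))*(-1) = ((1/3)*1)*(-1) = (1/3)*(-1) = -1/3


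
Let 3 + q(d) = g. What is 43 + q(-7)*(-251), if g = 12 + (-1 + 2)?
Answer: -2467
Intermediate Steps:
g = 13 (g = 12 + 1 = 13)
q(d) = 10 (q(d) = -3 + 13 = 10)
43 + q(-7)*(-251) = 43 + 10*(-251) = 43 - 2510 = -2467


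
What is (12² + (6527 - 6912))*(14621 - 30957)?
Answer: 3936976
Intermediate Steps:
(12² + (6527 - 6912))*(14621 - 30957) = (144 - 385)*(-16336) = -241*(-16336) = 3936976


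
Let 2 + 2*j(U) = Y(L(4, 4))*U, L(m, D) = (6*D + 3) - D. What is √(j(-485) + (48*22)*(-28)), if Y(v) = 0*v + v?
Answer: I*√140586/2 ≈ 187.47*I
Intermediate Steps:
L(m, D) = 3 + 5*D (L(m, D) = (3 + 6*D) - D = 3 + 5*D)
Y(v) = v (Y(v) = 0 + v = v)
j(U) = -1 + 23*U/2 (j(U) = -1 + ((3 + 5*4)*U)/2 = -1 + ((3 + 20)*U)/2 = -1 + (23*U)/2 = -1 + 23*U/2)
√(j(-485) + (48*22)*(-28)) = √((-1 + (23/2)*(-485)) + (48*22)*(-28)) = √((-1 - 11155/2) + 1056*(-28)) = √(-11157/2 - 29568) = √(-70293/2) = I*√140586/2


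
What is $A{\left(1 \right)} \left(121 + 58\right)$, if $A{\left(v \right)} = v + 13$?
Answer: $2506$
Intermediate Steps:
$A{\left(v \right)} = 13 + v$
$A{\left(1 \right)} \left(121 + 58\right) = \left(13 + 1\right) \left(121 + 58\right) = 14 \cdot 179 = 2506$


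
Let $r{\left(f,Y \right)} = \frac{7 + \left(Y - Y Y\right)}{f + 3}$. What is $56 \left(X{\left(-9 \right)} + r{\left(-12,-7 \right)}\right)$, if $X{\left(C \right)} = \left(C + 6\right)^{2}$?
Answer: $\frac{7280}{9} \approx 808.89$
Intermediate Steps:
$X{\left(C \right)} = \left(6 + C\right)^{2}$
$r{\left(f,Y \right)} = \frac{7 + Y - Y^{2}}{3 + f}$ ($r{\left(f,Y \right)} = \frac{7 - \left(Y^{2} - Y\right)}{3 + f} = \frac{7 + Y - Y^{2}}{3 + f}$)
$56 \left(X{\left(-9 \right)} + r{\left(-12,-7 \right)}\right) = 56 \left(\left(6 - 9\right)^{2} + \frac{7 - 7 - \left(-7\right)^{2}}{3 - 12}\right) = 56 \left(\left(-3\right)^{2} + \frac{7 - 7 - 49}{-9}\right) = 56 \left(9 - \frac{7 - 7 - 49}{9}\right) = 56 \left(9 - - \frac{49}{9}\right) = 56 \left(9 + \frac{49}{9}\right) = 56 \cdot \frac{130}{9} = \frac{7280}{9}$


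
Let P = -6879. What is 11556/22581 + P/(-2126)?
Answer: 19989195/5334134 ≈ 3.7474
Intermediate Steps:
11556/22581 + P/(-2126) = 11556/22581 - 6879/(-2126) = 11556*(1/22581) - 6879*(-1/2126) = 1284/2509 + 6879/2126 = 19989195/5334134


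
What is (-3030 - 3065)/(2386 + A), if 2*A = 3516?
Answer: -6095/4144 ≈ -1.4708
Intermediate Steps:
A = 1758 (A = (1/2)*3516 = 1758)
(-3030 - 3065)/(2386 + A) = (-3030 - 3065)/(2386 + 1758) = -6095/4144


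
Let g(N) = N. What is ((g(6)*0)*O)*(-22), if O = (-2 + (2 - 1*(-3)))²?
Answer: 0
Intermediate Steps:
O = 9 (O = (-2 + (2 + 3))² = (-2 + 5)² = 3² = 9)
((g(6)*0)*O)*(-22) = ((6*0)*9)*(-22) = (0*9)*(-22) = 0*(-22) = 0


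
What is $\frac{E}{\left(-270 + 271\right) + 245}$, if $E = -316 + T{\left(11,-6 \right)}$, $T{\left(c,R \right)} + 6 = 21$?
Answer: $- \frac{301}{246} \approx -1.2236$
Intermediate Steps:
$T{\left(c,R \right)} = 15$ ($T{\left(c,R \right)} = -6 + 21 = 15$)
$E = -301$ ($E = -316 + 15 = -301$)
$\frac{E}{\left(-270 + 271\right) + 245} = - \frac{301}{\left(-270 + 271\right) + 245} = - \frac{301}{1 + 245} = - \frac{301}{246}$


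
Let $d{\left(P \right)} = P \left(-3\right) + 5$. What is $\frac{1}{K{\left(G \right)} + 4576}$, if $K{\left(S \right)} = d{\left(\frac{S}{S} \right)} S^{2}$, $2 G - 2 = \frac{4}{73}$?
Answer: $\frac{5329}{24396754} \approx 0.00021843$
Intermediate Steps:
$d{\left(P \right)} = 5 - 3 P$ ($d{\left(P \right)} = - 3 P + 5 = 5 - 3 P$)
$G = \frac{75}{73}$ ($G = 1 + \frac{4 \cdot \frac{1}{73}}{2} = 1 + \frac{1}{2} \cdot \frac{4}{73} = 1 + \frac{2}{73} = \frac{75}{73} \approx 1.0274$)
$K{\left(S \right)} = 2 S^{2}$ ($K{\left(S \right)} = \left(5 - 3 \frac{S}{S}\right) S^{2} = \left(5 - 3\right) S^{2} = 2 S^{2}$)
$\frac{1}{K{\left(G \right)} + 4576} = \frac{1}{2 \left(\frac{75}{73}\right)^{2} + 4576} = \frac{1}{2 \cdot \frac{5625}{5329} + 4576} = \frac{1}{\frac{11250}{5329} + 4576} = \frac{1}{\frac{24396754}{5329}} = \frac{5329}{24396754}$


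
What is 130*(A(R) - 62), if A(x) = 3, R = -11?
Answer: -7670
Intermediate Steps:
130*(A(R) - 62) = 130*(3 - 62) = 130*(-59) = -7670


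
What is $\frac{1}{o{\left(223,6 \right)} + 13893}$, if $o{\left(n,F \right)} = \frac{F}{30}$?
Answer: $\frac{5}{69466} \approx 7.1978 \cdot 10^{-5}$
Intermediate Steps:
$o{\left(n,F \right)} = \frac{F}{30}$
$\frac{1}{o{\left(223,6 \right)} + 13893} = \frac{1}{\frac{1}{30} \cdot 6 + 13893} = \frac{1}{\frac{1}{5} + 13893} = \frac{1}{\frac{69466}{5}} = \frac{5}{69466}$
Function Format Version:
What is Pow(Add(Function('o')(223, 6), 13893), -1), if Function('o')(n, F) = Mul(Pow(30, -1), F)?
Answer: Rational(5, 69466) ≈ 7.1978e-5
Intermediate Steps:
Function('o')(n, F) = Mul(Rational(1, 30), F)
Pow(Add(Function('o')(223, 6), 13893), -1) = Pow(Add(Mul(Rational(1, 30), 6), 13893), -1) = Pow(Add(Rational(1, 5), 13893), -1) = Pow(Rational(69466, 5), -1) = Rational(5, 69466)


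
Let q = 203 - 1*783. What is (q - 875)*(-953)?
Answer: 1386615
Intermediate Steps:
q = -580 (q = 203 - 783 = -580)
(q - 875)*(-953) = (-580 - 875)*(-953) = -1455*(-953) = 1386615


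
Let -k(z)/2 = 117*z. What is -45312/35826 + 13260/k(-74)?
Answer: -330737/662781 ≈ -0.49901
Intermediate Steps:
k(z) = -234*z
-45312/35826 + 13260/k(-74) = -45312/35826 + 13260/((-234*(-74))) = -45312*1/35826 + 13260/17316 = -7552/5971 + 13260*(1/17316) = -7552/5971 + 85/111 = -330737/662781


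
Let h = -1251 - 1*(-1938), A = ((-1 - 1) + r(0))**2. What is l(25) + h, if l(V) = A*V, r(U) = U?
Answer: 787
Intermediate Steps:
A = 4 (A = ((-1 - 1) + 0)**2 = (-2 + 0)**2 = (-2)**2 = 4)
h = 687 (h = -1251 + 1938 = 687)
l(V) = 4*V
l(25) + h = 4*25 + 687 = 100 + 687 = 787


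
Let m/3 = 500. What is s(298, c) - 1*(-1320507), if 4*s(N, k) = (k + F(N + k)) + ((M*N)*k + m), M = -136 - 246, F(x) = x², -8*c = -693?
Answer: -283487519/256 ≈ -1.1074e+6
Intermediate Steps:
c = 693/8 (c = -⅛*(-693) = 693/8 ≈ 86.625)
M = -382
m = 1500 (m = 3*500 = 1500)
s(N, k) = 375 + k/4 + (N + k)²/4 - 191*N*k/2 (s(N, k) = ((k + (N + k)²) + ((-382*N)*k + 1500))/4 = ((k + (N + k)²) + (-382*N*k + 1500))/4 = ((k + (N + k)²) + (1500 - 382*N*k))/4 = (1500 + k + (N + k)² - 382*N*k)/4 = 375 + k/4 + (N + k)²/4 - 191*N*k/2)
s(298, c) - 1*(-1320507) = (375 + (¼)*(693/8) + (298 + 693/8)²/4 - 191/2*298*693/8) - 1*(-1320507) = (375 + 693/32 + (3077/8)²/4 - 19722087/8) + 1320507 = (375 + 693/32 + (¼)*(9467929/64) - 19722087/8) + 1320507 = (375 + 693/32 + 9467929/256 - 19722087/8) + 1320507 = -621537311/256 + 1320507 = -283487519/256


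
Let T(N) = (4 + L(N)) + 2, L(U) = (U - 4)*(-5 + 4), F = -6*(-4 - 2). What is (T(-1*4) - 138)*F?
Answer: -4464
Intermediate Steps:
F = 36 (F = -6*(-6) = 36)
L(U) = 4 - U (L(U) = (-4 + U)*(-1) = 4 - U)
T(N) = 10 - N (T(N) = (4 + (4 - N)) + 2 = (8 - N) + 2 = 10 - N)
(T(-1*4) - 138)*F = ((10 - (-1)*4) - 138)*36 = ((10 - 1*(-4)) - 138)*36 = ((10 + 4) - 138)*36 = (14 - 138)*36 = -124*36 = -4464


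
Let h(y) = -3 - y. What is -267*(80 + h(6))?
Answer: -18957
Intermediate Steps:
-267*(80 + h(6)) = -267*(80 + (-3 - 1*6)) = -267*(80 + (-3 - 6)) = -267*(80 - 9) = -267*71 = -18957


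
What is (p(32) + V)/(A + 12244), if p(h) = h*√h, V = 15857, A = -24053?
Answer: -15857/11809 - 128*√2/11809 ≈ -1.3581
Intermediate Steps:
p(h) = h^(3/2)
(p(32) + V)/(A + 12244) = (32^(3/2) + 15857)/(-24053 + 12244) = (128*√2 + 15857)/(-11809) = (15857 + 128*√2)*(-1/11809) = -15857/11809 - 128*√2/11809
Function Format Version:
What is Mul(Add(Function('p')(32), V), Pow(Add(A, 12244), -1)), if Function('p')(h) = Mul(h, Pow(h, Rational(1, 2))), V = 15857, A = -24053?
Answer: Add(Rational(-15857, 11809), Mul(Rational(-128, 11809), Pow(2, Rational(1, 2)))) ≈ -1.3581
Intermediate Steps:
Function('p')(h) = Pow(h, Rational(3, 2))
Mul(Add(Function('p')(32), V), Pow(Add(A, 12244), -1)) = Mul(Add(Pow(32, Rational(3, 2)), 15857), Pow(Add(-24053, 12244), -1)) = Mul(Add(Mul(128, Pow(2, Rational(1, 2))), 15857), Pow(-11809, -1)) = Mul(Add(15857, Mul(128, Pow(2, Rational(1, 2)))), Rational(-1, 11809)) = Add(Rational(-15857, 11809), Mul(Rational(-128, 11809), Pow(2, Rational(1, 2))))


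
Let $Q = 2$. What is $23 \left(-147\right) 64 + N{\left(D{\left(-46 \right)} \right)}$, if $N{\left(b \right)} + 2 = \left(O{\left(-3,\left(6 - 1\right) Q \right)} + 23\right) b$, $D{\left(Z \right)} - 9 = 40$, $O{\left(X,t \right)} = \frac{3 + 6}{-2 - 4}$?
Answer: $- \frac{430665}{2} \approx -2.1533 \cdot 10^{5}$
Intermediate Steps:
$O{\left(X,t \right)} = - \frac{3}{2}$ ($O{\left(X,t \right)} = \frac{9}{-6} = 9 \left(- \frac{1}{6}\right) = - \frac{3}{2}$)
$D{\left(Z \right)} = 49$ ($D{\left(Z \right)} = 9 + 40 = 49$)
$N{\left(b \right)} = -2 + \frac{43 b}{2}$ ($N{\left(b \right)} = -2 + \left(- \frac{3}{2} + 23\right) b = -2 + \frac{43 b}{2}$)
$23 \left(-147\right) 64 + N{\left(D{\left(-46 \right)} \right)} = 23 \left(-147\right) 64 + \left(-2 + \frac{43}{2} \cdot 49\right) = \left(-3381\right) 64 + \left(-2 + \frac{2107}{2}\right) = -216384 + \frac{2103}{2} = - \frac{430665}{2}$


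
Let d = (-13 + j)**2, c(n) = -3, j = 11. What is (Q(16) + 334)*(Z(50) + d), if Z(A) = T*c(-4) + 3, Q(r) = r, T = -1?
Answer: 3500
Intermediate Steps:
Z(A) = 6 (Z(A) = -1*(-3) + 3 = 3 + 3 = 6)
d = 4 (d = (-13 + 11)**2 = (-2)**2 = 4)
(Q(16) + 334)*(Z(50) + d) = (16 + 334)*(6 + 4) = 350*10 = 3500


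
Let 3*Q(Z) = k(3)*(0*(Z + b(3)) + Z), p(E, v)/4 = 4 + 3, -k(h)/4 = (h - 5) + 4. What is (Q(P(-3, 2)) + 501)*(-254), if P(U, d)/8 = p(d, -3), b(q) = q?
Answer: 73406/3 ≈ 24469.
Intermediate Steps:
k(h) = 4 - 4*h (k(h) = -4*((h - 5) + 4) = -4*((-5 + h) + 4) = -4*(-1 + h) = 4 - 4*h)
p(E, v) = 28 (p(E, v) = 4*(4 + 3) = 4*7 = 28)
P(U, d) = 224 (P(U, d) = 8*28 = 224)
Q(Z) = -8*Z/3 (Q(Z) = ((4 - 4*3)*(0*(Z + 3) + Z))/3 = ((4 - 12)*(0*(3 + Z) + Z))/3 = (-8*(0 + Z))/3 = (-8*Z)/3 = -8*Z/3)
(Q(P(-3, 2)) + 501)*(-254) = (-8/3*224 + 501)*(-254) = (-1792/3 + 501)*(-254) = -289/3*(-254) = 73406/3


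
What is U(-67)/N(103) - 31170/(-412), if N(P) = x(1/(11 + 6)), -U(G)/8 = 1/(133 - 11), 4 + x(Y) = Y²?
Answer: 1098279311/14513730 ≈ 75.672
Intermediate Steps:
x(Y) = -4 + Y²
U(G) = -4/61 (U(G) = -8/(133 - 11) = -8/122 = -8*1/122 = -4/61)
N(P) = -1155/289 (N(P) = -4 + (1/(11 + 6))² = -4 + (1/17)² = -4 + 1/289 = -1155/289)
U(-67)/N(103) - 31170/(-412) = -4/(61*(-1155/289)) - 31170/(-412) = -4/61*(-289/1155) - 31170*(-1/412) = 1156/70455 + 15585/206 = 1098279311/14513730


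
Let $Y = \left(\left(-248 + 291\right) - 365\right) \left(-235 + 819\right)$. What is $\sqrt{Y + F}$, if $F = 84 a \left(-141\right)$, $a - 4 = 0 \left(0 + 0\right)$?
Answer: $4 i \sqrt{14714} \approx 485.21 i$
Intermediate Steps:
$a = 4$ ($a = 4 + 0 \left(0 + 0\right) = 4 + 0 \cdot 0 = 4 + 0 = 4$)
$F = -47376$ ($F = 84 \cdot 4 \left(-141\right) = 336 \left(-141\right) = -47376$)
$Y = -188048$ ($Y = \left(43 - 365\right) 584 = \left(-322\right) 584 = -188048$)
$\sqrt{Y + F} = \sqrt{-188048 - 47376} = \sqrt{-235424} = 4 i \sqrt{14714}$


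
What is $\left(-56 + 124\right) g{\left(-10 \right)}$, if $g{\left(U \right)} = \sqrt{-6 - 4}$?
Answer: $68 i \sqrt{10} \approx 215.03 i$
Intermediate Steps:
$g{\left(U \right)} = i \sqrt{10}$ ($g{\left(U \right)} = \sqrt{-10} = i \sqrt{10}$)
$\left(-56 + 124\right) g{\left(-10 \right)} = \left(-56 + 124\right) i \sqrt{10} = 68 i \sqrt{10}$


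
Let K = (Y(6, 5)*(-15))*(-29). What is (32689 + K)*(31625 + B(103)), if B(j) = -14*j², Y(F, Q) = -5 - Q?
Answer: -3312857439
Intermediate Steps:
K = -4350 (K = ((-5 - 1*5)*(-15))*(-29) = ((-5 - 5)*(-15))*(-29) = -10*(-15)*(-29) = 150*(-29) = -4350)
(32689 + K)*(31625 + B(103)) = (32689 - 4350)*(31625 - 14*103²) = 28339*(31625 - 14*10609) = 28339*(31625 - 148526) = 28339*(-116901) = -3312857439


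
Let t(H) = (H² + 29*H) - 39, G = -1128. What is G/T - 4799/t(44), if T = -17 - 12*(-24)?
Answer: -4879673/859883 ≈ -5.6748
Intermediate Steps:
t(H) = -39 + H² + 29*H
T = 271 (T = -17 + 288 = 271)
G/T - 4799/t(44) = -1128/271 - 4799/(-39 + 44² + 29*44) = -1128*1/271 - 4799/(-39 + 1936 + 1276) = -1128/271 - 4799/3173 = -4879673/859883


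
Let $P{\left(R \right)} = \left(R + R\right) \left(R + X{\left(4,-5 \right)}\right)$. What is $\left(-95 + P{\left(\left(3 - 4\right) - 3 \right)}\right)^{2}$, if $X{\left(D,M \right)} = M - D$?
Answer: $81$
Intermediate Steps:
$P{\left(R \right)} = 2 R \left(-9 + R\right)$ ($P{\left(R \right)} = \left(R + R\right) \left(R - 9\right) = 2 R \left(R - 9\right) = 2 R \left(-9 + R\right)$)
$\left(-95 + P{\left(\left(3 - 4\right) - 3 \right)}\right)^{2} = \left(-95 + 2 \left(\left(3 - 4\right) - 3\right) \left(-9 + \left(\left(3 - 4\right) - 3\right)\right)\right)^{2} = \left(-95 + 2 \left(-1 - 3\right) \left(-9 - 4\right)\right)^{2} = \left(-95 + 2 \left(-4\right) \left(-9 - 4\right)\right)^{2} = \left(-95 + 2 \left(-4\right) \left(-13\right)\right)^{2} = \left(-95 + 104\right)^{2} = 9^{2} = 81$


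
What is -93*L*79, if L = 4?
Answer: -29388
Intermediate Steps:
-93*L*79 = -93*4*79 = -372*79 = -29388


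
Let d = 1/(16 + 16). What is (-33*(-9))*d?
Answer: 297/32 ≈ 9.2813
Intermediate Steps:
d = 1/32 ≈ 0.031250
(-33*(-9))*d = -33*(-9)*(1/32) = 297*(1/32) = 297/32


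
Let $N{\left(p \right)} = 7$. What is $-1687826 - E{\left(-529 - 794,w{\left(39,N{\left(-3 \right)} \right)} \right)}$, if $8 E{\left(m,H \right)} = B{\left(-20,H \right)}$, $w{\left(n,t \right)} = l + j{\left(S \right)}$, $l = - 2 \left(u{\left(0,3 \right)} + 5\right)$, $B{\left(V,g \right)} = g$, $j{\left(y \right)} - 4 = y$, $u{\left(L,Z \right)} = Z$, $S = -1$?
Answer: $- \frac{13502595}{8} \approx -1.6878 \cdot 10^{6}$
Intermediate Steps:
$j{\left(y \right)} = 4 + y$
$l = -16$ ($l = - 2 \left(3 + 5\right) = \left(-2\right) 8 = -16$)
$w{\left(n,t \right)} = -13$ ($w{\left(n,t \right)} = -16 + \left(4 - 1\right) = -16 + 3 = -13$)
$E{\left(m,H \right)} = \frac{H}{8}$
$-1687826 - E{\left(-529 - 794,w{\left(39,N{\left(-3 \right)} \right)} \right)} = -1687826 - \frac{1}{8} \left(-13\right) = -1687826 - - \frac{13}{8} = -1687826 + \frac{13}{8} = - \frac{13502595}{8}$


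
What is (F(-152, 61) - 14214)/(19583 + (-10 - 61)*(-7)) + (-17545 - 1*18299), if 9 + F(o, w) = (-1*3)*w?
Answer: -359880963/10040 ≈ -35845.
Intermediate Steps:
F(o, w) = -9 - 3*w (F(o, w) = -9 + (-1*3)*w = -9 - 3*w)
(F(-152, 61) - 14214)/(19583 + (-10 - 61)*(-7)) + (-17545 - 1*18299) = ((-9 - 3*61) - 14214)/(19583 + (-10 - 61)*(-7)) + (-17545 - 1*18299) = ((-9 - 183) - 14214)/(19583 - 71*(-7)) + (-17545 - 18299) = (-192 - 14214)/(19583 + 497) - 35844 = -14406/20080 - 35844 = -14406*1/20080 - 35844 = -7203/10040 - 35844 = -359880963/10040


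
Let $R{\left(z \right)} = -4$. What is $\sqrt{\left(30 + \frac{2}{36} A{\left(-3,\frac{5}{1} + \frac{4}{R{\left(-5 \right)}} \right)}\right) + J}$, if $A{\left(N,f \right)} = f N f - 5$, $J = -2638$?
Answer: $\frac{i \sqrt{93994}}{6} \approx 51.097 i$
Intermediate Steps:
$A{\left(N,f \right)} = -5 + N f^{2}$ ($A{\left(N,f \right)} = N f f - 5 = N f^{2} - 5 = -5 + N f^{2}$)
$\sqrt{\left(30 + \frac{2}{36} A{\left(-3,\frac{5}{1} + \frac{4}{R{\left(-5 \right)}} \right)}\right) + J} = \sqrt{\left(30 + \frac{2}{36} \left(-5 - 3 \left(\frac{5}{1} + \frac{4}{-4}\right)^{2}\right)\right) - 2638} = \sqrt{\left(30 + 2 \cdot \frac{1}{36} \left(-5 - 3 \left(5 \cdot 1 + 4 \left(- \frac{1}{4}\right)\right)^{2}\right)\right) - 2638} = \sqrt{\left(30 + \frac{-5 - 3 \left(5 - 1\right)^{2}}{18}\right) - 2638} = \sqrt{\left(30 + \frac{-5 - 3 \cdot 4^{2}}{18}\right) - 2638} = \sqrt{\left(30 + \frac{-5 - 48}{18}\right) - 2638} = \sqrt{\left(30 + \frac{1}{18} \left(-53\right)\right) - 2638} = \sqrt{\left(30 - \frac{53}{18}\right) - 2638} = \sqrt{\frac{487}{18} - 2638} = \sqrt{- \frac{46997}{18}} = \frac{i \sqrt{93994}}{6}$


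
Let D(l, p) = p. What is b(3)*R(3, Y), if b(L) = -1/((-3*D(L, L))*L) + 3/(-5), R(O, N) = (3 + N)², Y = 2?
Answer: -380/27 ≈ -14.074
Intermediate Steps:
b(L) = -⅗ + 1/(3*L²) (b(L) = -1/((-3*L)*L) + 3/(-5) = -1/((-3*L²)) + 3*(-⅕) = -(-1)/(3*L²) - ⅗ = 1/(3*L²) - ⅗ = -⅗ + 1/(3*L²))
b(3)*R(3, Y) = (-⅗ + (⅓)/3²)*(3 + 2)² = (-⅗ + (⅓)*(⅑))*5² = (-⅗ + 1/27)*25 = -76/135*25 = -380/27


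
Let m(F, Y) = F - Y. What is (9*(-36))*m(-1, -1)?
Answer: 0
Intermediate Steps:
(9*(-36))*m(-1, -1) = (9*(-36))*(-1 - 1*(-1)) = -324*(-1 + 1) = -324*0 = 0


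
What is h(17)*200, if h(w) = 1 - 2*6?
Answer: -2200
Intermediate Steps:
h(w) = -11 (h(w) = 1 - 12 = -11)
h(17)*200 = -11*200 = -2200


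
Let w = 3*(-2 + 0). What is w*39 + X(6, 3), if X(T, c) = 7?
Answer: -227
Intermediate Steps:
w = -6 (w = 3*(-2) = -6)
w*39 + X(6, 3) = -6*39 + 7 = -234 + 7 = -227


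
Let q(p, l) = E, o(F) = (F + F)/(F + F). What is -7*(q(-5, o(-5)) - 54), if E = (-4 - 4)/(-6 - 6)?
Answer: 1120/3 ≈ 373.33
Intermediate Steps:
o(F) = 1 (o(F) = (2*F)/((2*F)) = (2*F)*(1/(2*F)) = 1)
E = ⅔ (E = -8/(-12) = -8*(-1/12) = ⅔ ≈ 0.66667)
q(p, l) = ⅔
-7*(q(-5, o(-5)) - 54) = -7*(⅔ - 54) = -7*(-160/3) = 1120/3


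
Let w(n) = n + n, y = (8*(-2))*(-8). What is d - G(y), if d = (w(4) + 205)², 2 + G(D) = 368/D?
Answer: 362945/8 ≈ 45368.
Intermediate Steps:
y = 128 (y = -16*(-8) = 128)
w(n) = 2*n
G(D) = -2 + 368/D
d = 45369 (d = (2*4 + 205)² = (8 + 205)² = 213² = 45369)
d - G(y) = 45369 - (-2 + 368/128) = 45369 - (-2 + 368*(1/128)) = 45369 - (-2 + 23/8) = 45369 - 1*7/8 = 45369 - 7/8 = 362945/8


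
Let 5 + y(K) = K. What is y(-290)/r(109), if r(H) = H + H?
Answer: -295/218 ≈ -1.3532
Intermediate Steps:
y(K) = -5 + K
r(H) = 2*H
y(-290)/r(109) = (-5 - 290)/((2*109)) = -295/218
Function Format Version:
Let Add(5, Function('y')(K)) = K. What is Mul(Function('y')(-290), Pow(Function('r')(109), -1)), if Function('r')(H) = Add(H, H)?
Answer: Rational(-295, 218) ≈ -1.3532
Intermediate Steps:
Function('y')(K) = Add(-5, K)
Function('r')(H) = Mul(2, H)
Mul(Function('y')(-290), Pow(Function('r')(109), -1)) = Mul(Add(-5, -290), Pow(Mul(2, 109), -1)) = Mul(-295, Pow(218, -1)) = Mul(-295, Rational(1, 218)) = Rational(-295, 218)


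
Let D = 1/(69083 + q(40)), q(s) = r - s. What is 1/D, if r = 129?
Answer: 69172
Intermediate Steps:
q(s) = 129 - s
D = 1/69172 (D = 1/(69083 + (129 - 1*40)) = 1/(69083 + (129 - 40)) = 1/(69083 + 89) = 1/69172 ≈ 1.4457e-5)
1/D = 1/(1/69172) = 69172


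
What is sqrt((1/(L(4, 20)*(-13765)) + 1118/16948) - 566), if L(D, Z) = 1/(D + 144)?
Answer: I*sqrt(7700224966173741970)/116644610 ≈ 23.79*I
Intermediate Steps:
L(D, Z) = 1/(144 + D)
sqrt((1/(L(4, 20)*(-13765)) + 1118/16948) - 566) = sqrt((1/(1/(144 + 4)*(-13765)) + 1118/16948) - 566) = sqrt((-1/13765/1/148 + 1118*(1/16948)) - 566) = sqrt((-1/13765/(1/148) + 559/8474) - 566) = sqrt((148*(-1/13765) + 559/8474) - 566) = sqrt((-148/13765 + 559/8474) - 566) = sqrt(6440483/116644610 - 566) = sqrt(-66014408777/116644610) = I*sqrt(7700224966173741970)/116644610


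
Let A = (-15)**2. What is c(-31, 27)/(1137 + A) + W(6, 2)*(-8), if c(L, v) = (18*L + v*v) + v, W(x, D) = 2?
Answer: -3599/227 ≈ -15.855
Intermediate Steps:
c(L, v) = v + v**2 + 18*L (c(L, v) = (18*L + v**2) + v = (v**2 + 18*L) + v = v + v**2 + 18*L)
A = 225
c(-31, 27)/(1137 + A) + W(6, 2)*(-8) = (27 + 27**2 + 18*(-31))/(1137 + 225) + 2*(-8) = (27 + 729 - 558)/1362 - 16 = 198*(1/1362) - 16 = 33/227 - 16 = -3599/227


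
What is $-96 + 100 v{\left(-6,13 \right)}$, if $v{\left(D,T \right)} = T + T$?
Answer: $2504$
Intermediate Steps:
$v{\left(D,T \right)} = 2 T$
$-96 + 100 v{\left(-6,13 \right)} = -96 + 100 \cdot 2 \cdot 13 = -96 + 100 \cdot 26 = -96 + 2600 = 2504$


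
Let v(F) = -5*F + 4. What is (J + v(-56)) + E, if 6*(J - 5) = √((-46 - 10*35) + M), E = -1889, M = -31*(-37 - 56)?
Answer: -1600 + √2487/6 ≈ -1591.7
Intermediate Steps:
M = 2883 (M = -31*(-93) = 2883)
v(F) = 4 - 5*F
J = 5 + √2487/6 (J = 5 + √((-46 - 10*35) + 2883)/6 = 5 + √((-46 - 350) + 2883)/6 = 5 + √(-396 + 2883)/6 = 5 + √2487/6 ≈ 13.312)
(J + v(-56)) + E = ((5 + √2487/6) + (4 - 5*(-56))) - 1889 = ((5 + √2487/6) + (4 + 280)) - 1889 = ((5 + √2487/6) + 284) - 1889 = (289 + √2487/6) - 1889 = -1600 + √2487/6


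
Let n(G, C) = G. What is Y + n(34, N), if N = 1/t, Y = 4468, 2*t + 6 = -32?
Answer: 4502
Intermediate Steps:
t = -19 (t = -3 + (1/2)*(-32) = -3 - 16 = -19)
N = -1/19 (N = 1/(-19) = -1/19 ≈ -0.052632)
Y + n(34, N) = 4468 + 34 = 4502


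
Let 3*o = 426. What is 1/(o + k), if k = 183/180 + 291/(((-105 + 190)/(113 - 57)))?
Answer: 1020/341429 ≈ 0.0029874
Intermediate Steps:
o = 142 (o = (⅓)*426 = 142)
k = 196589/1020 (k = 183*(1/180) + 291/((85/56)) = 61/60 + 291/((85*(1/56))) = 61/60 + 291/(85/56) = 61/60 + 291*(56/85) = 61/60 + 16296/85 = 196589/1020 ≈ 192.73)
1/(o + k) = 1/(142 + 196589/1020) = 1/(341429/1020) = 1020/341429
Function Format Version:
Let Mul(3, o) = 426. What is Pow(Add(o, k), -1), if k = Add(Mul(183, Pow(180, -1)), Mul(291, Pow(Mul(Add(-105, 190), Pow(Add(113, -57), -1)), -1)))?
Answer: Rational(1020, 341429) ≈ 0.0029874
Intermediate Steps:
o = 142 (o = Mul(Rational(1, 3), 426) = 142)
k = Rational(196589, 1020) (k = Add(Mul(183, Rational(1, 180)), Mul(291, Pow(Mul(85, Pow(56, -1)), -1))) = Add(Rational(61, 60), Mul(291, Pow(Mul(85, Rational(1, 56)), -1))) = Add(Rational(61, 60), Mul(291, Pow(Rational(85, 56), -1))) = Add(Rational(61, 60), Mul(291, Rational(56, 85))) = Add(Rational(61, 60), Rational(16296, 85)) = Rational(196589, 1020) ≈ 192.73)
Pow(Add(o, k), -1) = Pow(Add(142, Rational(196589, 1020)), -1) = Pow(Rational(341429, 1020), -1) = Rational(1020, 341429)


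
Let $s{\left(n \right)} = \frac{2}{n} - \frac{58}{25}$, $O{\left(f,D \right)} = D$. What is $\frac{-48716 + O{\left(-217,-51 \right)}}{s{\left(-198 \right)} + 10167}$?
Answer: $- \frac{120698325}{25157558} \approx -4.7977$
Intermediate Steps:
$s{\left(n \right)} = - \frac{58}{25} + \frac{2}{n}$ ($s{\left(n \right)} = \frac{2}{n} - \frac{58}{25} = - \frac{58}{25} + \frac{2}{n}$)
$\frac{-48716 + O{\left(-217,-51 \right)}}{s{\left(-198 \right)} + 10167} = \frac{-48716 - 51}{\left(- \frac{58}{25} + \frac{2}{-198}\right) + 10167} = - \frac{48767}{\left(- \frac{58}{25} + 2 \left(- \frac{1}{198}\right)\right) + 10167} = - \frac{48767}{\left(- \frac{58}{25} - \frac{1}{99}\right) + 10167} = - \frac{48767}{- \frac{5767}{2475} + 10167} = - \frac{48767}{\frac{25157558}{2475}} = \left(-48767\right) \frac{2475}{25157558} = - \frac{120698325}{25157558}$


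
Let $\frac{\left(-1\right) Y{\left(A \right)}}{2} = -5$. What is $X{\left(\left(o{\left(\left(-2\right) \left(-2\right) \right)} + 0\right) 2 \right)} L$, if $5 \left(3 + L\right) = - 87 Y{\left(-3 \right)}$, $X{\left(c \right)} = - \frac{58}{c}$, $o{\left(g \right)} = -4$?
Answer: $- \frac{5133}{4} \approx -1283.3$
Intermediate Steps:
$Y{\left(A \right)} = 10$ ($Y{\left(A \right)} = \left(-2\right) \left(-5\right) = 10$)
$L = -177$ ($L = -3 + \frac{\left(-87\right) 10}{5} = -3 + \frac{1}{5} \left(-870\right) = -3 - 174 = -177$)
$X{\left(\left(o{\left(\left(-2\right) \left(-2\right) \right)} + 0\right) 2 \right)} L = - \frac{58}{\left(-4 + 0\right) 2} \left(-177\right) = - \frac{58}{\left(-4\right) 2} \left(-177\right) = - \frac{58}{-8} \left(-177\right) = \left(-58\right) \left(- \frac{1}{8}\right) \left(-177\right) = \frac{29}{4} \left(-177\right) = - \frac{5133}{4}$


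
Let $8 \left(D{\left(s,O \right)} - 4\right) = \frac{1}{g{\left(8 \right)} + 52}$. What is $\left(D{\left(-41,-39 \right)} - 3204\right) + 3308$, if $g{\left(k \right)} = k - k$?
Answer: $\frac{44929}{416} \approx 108.0$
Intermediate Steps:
$g{\left(k \right)} = 0$
$D{\left(s,O \right)} = \frac{1665}{416}$ ($D{\left(s,O \right)} = 4 + \frac{1}{8 \left(0 + 52\right)} = 4 + \frac{1}{8 \cdot 52} = 4 + \frac{1}{8} \cdot \frac{1}{52} = 4 + \frac{1}{416} = \frac{1665}{416}$)
$\left(D{\left(-41,-39 \right)} - 3204\right) + 3308 = \left(\frac{1665}{416} - 3204\right) + 3308 = - \frac{1331199}{416} + 3308 = \frac{44929}{416}$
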